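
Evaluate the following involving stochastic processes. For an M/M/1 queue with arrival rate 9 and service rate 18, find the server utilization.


rho = lambda/mu
= 9/18
= 0.5000

0.5000


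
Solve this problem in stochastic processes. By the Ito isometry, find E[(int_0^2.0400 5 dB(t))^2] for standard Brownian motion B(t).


By Ito isometry: E[(int f dB)^2] = int f^2 dt
= 5^2 * 2.0400
= 25 * 2.0400 = 51.0000

51.0000


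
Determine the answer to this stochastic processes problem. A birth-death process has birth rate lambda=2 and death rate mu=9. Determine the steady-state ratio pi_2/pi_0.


For birth-death process, pi_n/pi_0 = (lambda/mu)^n
= (2/9)^2
= 0.0494

0.0494


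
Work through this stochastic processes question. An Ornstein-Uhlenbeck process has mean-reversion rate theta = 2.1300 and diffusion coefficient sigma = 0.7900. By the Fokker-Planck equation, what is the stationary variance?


Stationary variance = sigma^2 / (2*theta)
= 0.7900^2 / (2*2.1300)
= 0.6241 / 4.2600
= 0.1465

0.1465


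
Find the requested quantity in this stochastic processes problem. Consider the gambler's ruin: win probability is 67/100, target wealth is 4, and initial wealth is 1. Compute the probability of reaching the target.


Gambler's ruin formula:
r = q/p = 0.3300/0.6700 = 0.4925
P(win) = (1 - r^i)/(1 - r^N)
= (1 - 0.4925^1)/(1 - 0.4925^4)
= 0.5392

0.5392


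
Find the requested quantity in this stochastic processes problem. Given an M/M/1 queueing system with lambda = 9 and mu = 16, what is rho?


rho = lambda/mu
= 9/16
= 0.5625

0.5625


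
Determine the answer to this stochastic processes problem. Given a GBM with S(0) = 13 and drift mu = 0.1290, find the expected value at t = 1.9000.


E[S(t)] = S(0) * exp(mu * t)
= 13 * exp(0.1290 * 1.9000)
= 13 * 1.2777
= 16.6107

16.6107


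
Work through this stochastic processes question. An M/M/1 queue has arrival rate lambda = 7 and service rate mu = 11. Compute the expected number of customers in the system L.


rho = 7/11 = 0.6364
L = rho/(1-rho)
= 0.6364/0.3636
= 1.7500

1.7500


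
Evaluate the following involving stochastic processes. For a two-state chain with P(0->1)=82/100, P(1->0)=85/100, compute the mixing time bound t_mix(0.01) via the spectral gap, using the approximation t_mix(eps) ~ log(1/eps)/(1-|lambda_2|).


lambda_2 = |1 - p01 - p10| = |1 - 0.8200 - 0.8500| = 0.6700
t_mix ~ log(1/eps)/(1 - |lambda_2|)
= log(100)/(1 - 0.6700) = 4.6052/0.3300
= 13.9551

13.9551


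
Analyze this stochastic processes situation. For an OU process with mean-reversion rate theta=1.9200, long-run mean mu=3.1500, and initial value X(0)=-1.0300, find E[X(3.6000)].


E[X(t)] = mu + (X(0) - mu)*exp(-theta*t)
= 3.1500 + (-1.0300 - 3.1500)*exp(-1.9200*3.6000)
= 3.1500 + -4.1800 * 9.9576e-04
= 3.1458

3.1458


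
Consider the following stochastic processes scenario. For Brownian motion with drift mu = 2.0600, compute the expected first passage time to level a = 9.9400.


Expected first passage time = a/mu
= 9.9400/2.0600
= 4.8252

4.8252


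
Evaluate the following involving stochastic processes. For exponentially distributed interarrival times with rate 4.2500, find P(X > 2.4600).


P(X > t) = exp(-lambda * t)
= exp(-4.2500 * 2.4600)
= exp(-10.4550) = 2.8804e-05

2.8804e-05


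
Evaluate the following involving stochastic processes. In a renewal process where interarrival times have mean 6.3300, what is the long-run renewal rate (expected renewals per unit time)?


Long-run renewal rate = 1/E(X)
= 1/6.3300
= 0.1580

0.1580


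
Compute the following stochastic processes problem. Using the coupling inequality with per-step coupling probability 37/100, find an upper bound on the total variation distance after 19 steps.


TV distance bound <= (1-delta)^n
= (1 - 0.3700)^19
= 0.6300^19
= 1.5398e-04

1.5398e-04


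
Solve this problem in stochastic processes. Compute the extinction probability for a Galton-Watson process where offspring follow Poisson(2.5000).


Since mu = 2.5000 > 1, extinction prob q < 1.
Solve s = exp(mu*(s-1)) iteratively.
q = 0.1074

0.1074


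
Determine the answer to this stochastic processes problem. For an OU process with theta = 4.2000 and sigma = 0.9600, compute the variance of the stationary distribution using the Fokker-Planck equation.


Stationary variance = sigma^2 / (2*theta)
= 0.9600^2 / (2*4.2000)
= 0.9216 / 8.4000
= 0.1097

0.1097


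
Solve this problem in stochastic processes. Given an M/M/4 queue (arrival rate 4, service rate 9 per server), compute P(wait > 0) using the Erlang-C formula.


a = lambda/mu = 0.4444
rho = a/c = 0.1111
Erlang-C formula applied:
C(c,a) = 0.0012

0.0012


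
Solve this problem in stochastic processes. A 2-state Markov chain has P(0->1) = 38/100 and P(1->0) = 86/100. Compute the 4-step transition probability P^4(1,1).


Computing P^4 by matrix multiplication.
P = [[0.6200, 0.3800], [0.8600, 0.1400]]
After raising P to the power 4:
P^4(1,1) = 0.3088

0.3088


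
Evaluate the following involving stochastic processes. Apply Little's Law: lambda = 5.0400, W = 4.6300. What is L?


Little's Law: L = lambda * W
= 5.0400 * 4.6300
= 23.3352

23.3352


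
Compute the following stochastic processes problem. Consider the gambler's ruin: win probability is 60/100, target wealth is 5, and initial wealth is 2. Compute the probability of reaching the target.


Gambler's ruin formula:
r = q/p = 0.4000/0.6000 = 0.6667
P(win) = (1 - r^i)/(1 - r^N)
= (1 - 0.6667^2)/(1 - 0.6667^5)
= 0.6398

0.6398


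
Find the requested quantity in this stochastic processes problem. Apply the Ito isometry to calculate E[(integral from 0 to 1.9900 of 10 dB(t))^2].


By Ito isometry: E[(int f dB)^2] = int f^2 dt
= 10^2 * 1.9900
= 100 * 1.9900 = 199.0000

199.0000


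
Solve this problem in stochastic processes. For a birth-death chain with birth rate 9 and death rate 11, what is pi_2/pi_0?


For birth-death process, pi_n/pi_0 = (lambda/mu)^n
= (9/11)^2
= 0.6694

0.6694


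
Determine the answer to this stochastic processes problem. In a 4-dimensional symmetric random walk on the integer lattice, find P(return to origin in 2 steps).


P(return in 2 steps) = P(reverse first step) = 1/(2d)
= 1/8
= 0.1250

0.1250


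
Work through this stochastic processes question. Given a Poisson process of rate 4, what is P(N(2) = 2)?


P(N(t)=k) = (lambda*t)^k * exp(-lambda*t) / k!
lambda*t = 8
= 8^2 * exp(-8) / 2!
= 64 * 3.3546e-04 / 2
= 0.0107

0.0107


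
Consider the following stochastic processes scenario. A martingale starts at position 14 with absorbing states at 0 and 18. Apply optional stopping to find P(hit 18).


By optional stopping theorem: E(M at tau) = M(0) = 14
P(hit 18)*18 + P(hit 0)*0 = 14
P(hit 18) = (14 - 0)/(18 - 0) = 7/9 = 0.7778

0.7778


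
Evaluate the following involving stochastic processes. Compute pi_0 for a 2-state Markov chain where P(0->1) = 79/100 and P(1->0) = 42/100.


Stationary distribution: pi_0 = p10/(p01+p10), pi_1 = p01/(p01+p10)
p01 = 0.7900, p10 = 0.4200
pi_0 = 0.3471

0.3471


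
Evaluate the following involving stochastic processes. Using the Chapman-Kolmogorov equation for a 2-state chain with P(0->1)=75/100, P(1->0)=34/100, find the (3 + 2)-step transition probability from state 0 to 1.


P^5 = P^3 * P^2
Computing via matrix multiplication of the transition matrix.
Entry (0,1) of P^5 = 0.6881

0.6881


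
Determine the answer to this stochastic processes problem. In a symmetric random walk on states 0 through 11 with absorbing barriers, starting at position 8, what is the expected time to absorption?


For symmetric RW on 0,...,N with absorbing barriers, E(i) = i*(N-i)
E(8) = 8 * 3 = 24

24


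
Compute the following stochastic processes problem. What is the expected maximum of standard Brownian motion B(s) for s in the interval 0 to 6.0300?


E(max B(s)) = sqrt(2t/pi)
= sqrt(2*6.0300/pi)
= sqrt(3.8388)
= 1.9593

1.9593


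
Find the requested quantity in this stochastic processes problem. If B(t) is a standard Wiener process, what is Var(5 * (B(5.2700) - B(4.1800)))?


Var(alpha*(B(t)-B(s))) = alpha^2 * (t-s)
= 5^2 * (5.2700 - 4.1800)
= 25 * 1.0900
= 27.2500

27.2500


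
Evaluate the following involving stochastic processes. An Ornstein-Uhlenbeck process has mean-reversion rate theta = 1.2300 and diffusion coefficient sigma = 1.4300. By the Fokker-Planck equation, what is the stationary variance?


Stationary variance = sigma^2 / (2*theta)
= 1.4300^2 / (2*1.2300)
= 2.0449 / 2.4600
= 0.8313

0.8313


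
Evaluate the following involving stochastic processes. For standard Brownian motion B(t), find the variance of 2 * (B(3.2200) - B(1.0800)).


Var(alpha*(B(t)-B(s))) = alpha^2 * (t-s)
= 2^2 * (3.2200 - 1.0800)
= 4 * 2.1400
= 8.5600

8.5600


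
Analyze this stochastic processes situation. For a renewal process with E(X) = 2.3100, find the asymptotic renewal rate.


Long-run renewal rate = 1/E(X)
= 1/2.3100
= 0.4329

0.4329


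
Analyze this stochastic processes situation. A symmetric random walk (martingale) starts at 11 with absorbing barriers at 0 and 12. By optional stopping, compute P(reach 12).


By optional stopping theorem: E(M at tau) = M(0) = 11
P(hit 12)*12 + P(hit 0)*0 = 11
P(hit 12) = (11 - 0)/(12 - 0) = 11/12 = 0.9167

0.9167


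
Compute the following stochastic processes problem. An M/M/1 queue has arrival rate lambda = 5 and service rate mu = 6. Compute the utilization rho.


rho = lambda/mu
= 5/6
= 0.8333

0.8333


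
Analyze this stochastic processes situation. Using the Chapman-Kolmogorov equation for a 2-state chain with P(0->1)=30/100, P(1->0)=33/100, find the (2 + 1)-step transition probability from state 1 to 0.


P^3 = P^2 * P^1
Computing via matrix multiplication of the transition matrix.
Entry (1,0) of P^3 = 0.4973

0.4973


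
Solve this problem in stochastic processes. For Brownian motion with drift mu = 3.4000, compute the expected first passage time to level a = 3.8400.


Expected first passage time = a/mu
= 3.8400/3.4000
= 1.1294

1.1294


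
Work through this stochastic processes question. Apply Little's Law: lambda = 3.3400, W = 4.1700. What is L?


Little's Law: L = lambda * W
= 3.3400 * 4.1700
= 13.9278

13.9278


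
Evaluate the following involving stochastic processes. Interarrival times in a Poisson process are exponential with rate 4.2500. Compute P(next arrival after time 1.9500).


P(X > t) = exp(-lambda * t)
= exp(-4.2500 * 1.9500)
= exp(-8.2875) = 2.5164e-04

2.5164e-04


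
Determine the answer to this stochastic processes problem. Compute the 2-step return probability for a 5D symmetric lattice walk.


P(return in 2 steps) = P(reverse first step) = 1/(2d)
= 1/10
= 0.1000

0.1000


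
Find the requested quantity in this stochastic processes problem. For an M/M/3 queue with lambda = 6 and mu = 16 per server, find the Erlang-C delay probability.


a = lambda/mu = 0.3750
rho = a/c = 0.1250
Erlang-C formula applied:
C(c,a) = 0.0069

0.0069


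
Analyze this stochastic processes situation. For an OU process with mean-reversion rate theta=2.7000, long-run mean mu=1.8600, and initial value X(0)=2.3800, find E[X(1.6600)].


E[X(t)] = mu + (X(0) - mu)*exp(-theta*t)
= 1.8600 + (2.3800 - 1.8600)*exp(-2.7000*1.6600)
= 1.8600 + 0.5200 * 0.0113
= 1.8659

1.8659


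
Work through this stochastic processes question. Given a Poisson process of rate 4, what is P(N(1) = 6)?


P(N(t)=k) = (lambda*t)^k * exp(-lambda*t) / k!
lambda*t = 4
= 4^6 * exp(-4) / 6!
= 4096 * 0.0183 / 720
= 0.1042

0.1042


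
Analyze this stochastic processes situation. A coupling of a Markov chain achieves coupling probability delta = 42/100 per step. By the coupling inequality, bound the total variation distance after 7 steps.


TV distance bound <= (1-delta)^n
= (1 - 0.4200)^7
= 0.5800^7
= 0.0221

0.0221


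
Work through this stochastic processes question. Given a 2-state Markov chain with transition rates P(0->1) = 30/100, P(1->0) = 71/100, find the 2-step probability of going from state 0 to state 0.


Computing P^2 by matrix multiplication.
P = [[0.7000, 0.3000], [0.7100, 0.2900]]
After raising P to the power 2:
P^2(0,0) = 0.7030

0.7030


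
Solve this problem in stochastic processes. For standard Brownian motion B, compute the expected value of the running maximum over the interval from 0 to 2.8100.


E(max B(s)) = sqrt(2t/pi)
= sqrt(2*2.8100/pi)
= sqrt(1.7889)
= 1.3375

1.3375


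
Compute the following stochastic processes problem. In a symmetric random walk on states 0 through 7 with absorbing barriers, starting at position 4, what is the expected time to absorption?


For symmetric RW on 0,...,N with absorbing barriers, E(i) = i*(N-i)
E(4) = 4 * 3 = 12

12


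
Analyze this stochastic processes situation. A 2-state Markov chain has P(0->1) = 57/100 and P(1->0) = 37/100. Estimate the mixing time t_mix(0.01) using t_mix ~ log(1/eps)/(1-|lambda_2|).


lambda_2 = |1 - p01 - p10| = |1 - 0.5700 - 0.3700| = 0.0600
t_mix ~ log(1/eps)/(1 - |lambda_2|)
= log(100)/(1 - 0.0600) = 4.6052/0.9400
= 4.8991

4.8991


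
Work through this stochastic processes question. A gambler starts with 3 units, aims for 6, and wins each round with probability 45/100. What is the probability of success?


Gambler's ruin formula:
r = q/p = 0.5500/0.4500 = 1.2222
P(win) = (1 - r^i)/(1 - r^N)
= (1 - 1.2222^3)/(1 - 1.2222^6)
= 0.3539

0.3539


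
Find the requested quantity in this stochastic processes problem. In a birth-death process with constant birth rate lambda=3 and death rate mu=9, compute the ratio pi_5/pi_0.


For birth-death process, pi_n/pi_0 = (lambda/mu)^n
= (3/9)^5
= 0.0041

0.0041


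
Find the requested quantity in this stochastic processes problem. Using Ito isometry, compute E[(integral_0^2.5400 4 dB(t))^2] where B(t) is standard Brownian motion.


By Ito isometry: E[(int f dB)^2] = int f^2 dt
= 4^2 * 2.5400
= 16 * 2.5400 = 40.6400

40.6400


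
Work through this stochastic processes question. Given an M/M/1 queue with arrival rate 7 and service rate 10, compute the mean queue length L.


rho = 7/10 = 0.7000
L = rho/(1-rho)
= 0.7000/0.3000
= 2.3333

2.3333


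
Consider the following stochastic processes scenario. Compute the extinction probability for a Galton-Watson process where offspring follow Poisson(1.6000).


Since mu = 1.6000 > 1, extinction prob q < 1.
Solve s = exp(mu*(s-1)) iteratively.
q = 0.3580

0.3580


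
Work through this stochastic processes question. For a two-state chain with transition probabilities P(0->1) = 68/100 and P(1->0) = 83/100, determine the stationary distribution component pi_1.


Stationary distribution: pi_0 = p10/(p01+p10), pi_1 = p01/(p01+p10)
p01 = 0.6800, p10 = 0.8300
pi_1 = 0.4503

0.4503


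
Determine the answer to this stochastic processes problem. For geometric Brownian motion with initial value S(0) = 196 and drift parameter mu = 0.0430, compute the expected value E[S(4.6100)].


E[S(t)] = S(0) * exp(mu * t)
= 196 * exp(0.0430 * 4.6100)
= 196 * 1.2192
= 238.9716

238.9716


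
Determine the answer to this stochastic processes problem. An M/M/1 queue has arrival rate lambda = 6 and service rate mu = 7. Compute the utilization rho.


rho = lambda/mu
= 6/7
= 0.8571

0.8571


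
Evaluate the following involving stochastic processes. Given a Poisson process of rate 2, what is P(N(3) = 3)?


P(N(t)=k) = (lambda*t)^k * exp(-lambda*t) / k!
lambda*t = 6
= 6^3 * exp(-6) / 3!
= 216 * 0.0025 / 6
= 0.0892

0.0892


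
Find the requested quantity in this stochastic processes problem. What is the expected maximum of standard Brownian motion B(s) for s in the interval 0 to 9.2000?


E(max B(s)) = sqrt(2t/pi)
= sqrt(2*9.2000/pi)
= sqrt(5.8569)
= 2.4201

2.4201


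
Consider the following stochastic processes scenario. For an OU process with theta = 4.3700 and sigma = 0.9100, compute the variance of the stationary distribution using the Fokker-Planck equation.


Stationary variance = sigma^2 / (2*theta)
= 0.9100^2 / (2*4.3700)
= 0.8281 / 8.7400
= 0.0947

0.0947


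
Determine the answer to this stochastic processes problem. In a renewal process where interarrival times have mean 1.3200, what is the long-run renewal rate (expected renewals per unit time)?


Long-run renewal rate = 1/E(X)
= 1/1.3200
= 0.7576

0.7576


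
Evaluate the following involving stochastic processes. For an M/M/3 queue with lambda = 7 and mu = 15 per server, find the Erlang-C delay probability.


a = lambda/mu = 0.4667
rho = a/c = 0.1556
Erlang-C formula applied:
C(c,a) = 0.0126

0.0126


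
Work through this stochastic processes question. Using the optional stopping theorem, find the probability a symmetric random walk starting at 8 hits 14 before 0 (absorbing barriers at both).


By optional stopping theorem: E(M at tau) = M(0) = 8
P(hit 14)*14 + P(hit 0)*0 = 8
P(hit 14) = (8 - 0)/(14 - 0) = 4/7 = 0.5714

0.5714


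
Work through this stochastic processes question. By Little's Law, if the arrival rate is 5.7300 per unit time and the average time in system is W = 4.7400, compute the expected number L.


Little's Law: L = lambda * W
= 5.7300 * 4.7400
= 27.1602

27.1602


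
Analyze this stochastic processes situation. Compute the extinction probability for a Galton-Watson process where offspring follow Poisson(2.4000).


Since mu = 2.4000 > 1, extinction prob q < 1.
Solve s = exp(mu*(s-1)) iteratively.
q = 0.1214

0.1214


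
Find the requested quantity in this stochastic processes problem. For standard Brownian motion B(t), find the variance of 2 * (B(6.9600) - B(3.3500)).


Var(alpha*(B(t)-B(s))) = alpha^2 * (t-s)
= 2^2 * (6.9600 - 3.3500)
= 4 * 3.6100
= 14.4400

14.4400


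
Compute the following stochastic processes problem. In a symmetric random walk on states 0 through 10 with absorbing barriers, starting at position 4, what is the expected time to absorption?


For symmetric RW on 0,...,N with absorbing barriers, E(i) = i*(N-i)
E(4) = 4 * 6 = 24

24


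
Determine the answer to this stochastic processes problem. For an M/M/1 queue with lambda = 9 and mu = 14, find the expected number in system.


rho = 9/14 = 0.6429
L = rho/(1-rho)
= 0.6429/0.3571
= 1.8000

1.8000


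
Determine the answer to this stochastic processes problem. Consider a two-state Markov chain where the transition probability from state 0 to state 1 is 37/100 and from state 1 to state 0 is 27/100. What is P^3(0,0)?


Computing P^3 by matrix multiplication.
P = [[0.6300, 0.3700], [0.2700, 0.7300]]
After raising P to the power 3:
P^3(0,0) = 0.4488

0.4488


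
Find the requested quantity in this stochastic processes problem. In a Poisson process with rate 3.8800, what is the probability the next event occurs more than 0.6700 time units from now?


P(X > t) = exp(-lambda * t)
= exp(-3.8800 * 0.6700)
= exp(-2.5996) = 0.0743

0.0743


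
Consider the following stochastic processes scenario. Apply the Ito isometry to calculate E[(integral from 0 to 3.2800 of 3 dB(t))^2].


By Ito isometry: E[(int f dB)^2] = int f^2 dt
= 3^2 * 3.2800
= 9 * 3.2800 = 29.5200

29.5200


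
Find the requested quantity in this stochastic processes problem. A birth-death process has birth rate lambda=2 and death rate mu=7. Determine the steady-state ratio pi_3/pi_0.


For birth-death process, pi_n/pi_0 = (lambda/mu)^n
= (2/7)^3
= 0.0233

0.0233


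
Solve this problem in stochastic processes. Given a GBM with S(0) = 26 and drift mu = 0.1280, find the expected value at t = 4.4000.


E[S(t)] = S(0) * exp(mu * t)
= 26 * exp(0.1280 * 4.4000)
= 26 * 1.7563
= 45.6634

45.6634


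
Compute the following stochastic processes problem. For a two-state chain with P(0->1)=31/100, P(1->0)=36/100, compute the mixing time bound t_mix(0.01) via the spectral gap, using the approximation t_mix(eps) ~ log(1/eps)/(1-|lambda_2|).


lambda_2 = |1 - p01 - p10| = |1 - 0.3100 - 0.3600| = 0.3300
t_mix ~ log(1/eps)/(1 - |lambda_2|)
= log(100)/(1 - 0.3300) = 4.6052/0.6700
= 6.8734

6.8734


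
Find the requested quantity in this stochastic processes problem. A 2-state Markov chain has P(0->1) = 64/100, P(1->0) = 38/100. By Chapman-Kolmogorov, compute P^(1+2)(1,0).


P^3 = P^1 * P^2
Computing via matrix multiplication of the transition matrix.
Entry (1,0) of P^3 = 0.3726

0.3726


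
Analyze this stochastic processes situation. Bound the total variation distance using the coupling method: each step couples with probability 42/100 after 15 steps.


TV distance bound <= (1-delta)^n
= (1 - 0.4200)^15
= 0.5800^15
= 2.8276e-04

2.8276e-04


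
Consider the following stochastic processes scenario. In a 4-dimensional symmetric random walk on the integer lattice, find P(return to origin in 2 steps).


P(return in 2 steps) = P(reverse first step) = 1/(2d)
= 1/8
= 0.1250

0.1250


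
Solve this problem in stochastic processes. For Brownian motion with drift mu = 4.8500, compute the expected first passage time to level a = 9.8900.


Expected first passage time = a/mu
= 9.8900/4.8500
= 2.0392

2.0392


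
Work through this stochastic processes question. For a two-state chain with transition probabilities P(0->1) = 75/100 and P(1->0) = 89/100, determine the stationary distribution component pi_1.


Stationary distribution: pi_0 = p10/(p01+p10), pi_1 = p01/(p01+p10)
p01 = 0.7500, p10 = 0.8900
pi_1 = 0.4573

0.4573


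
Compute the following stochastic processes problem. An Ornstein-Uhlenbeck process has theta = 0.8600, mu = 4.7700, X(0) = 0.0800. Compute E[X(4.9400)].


E[X(t)] = mu + (X(0) - mu)*exp(-theta*t)
= 4.7700 + (0.0800 - 4.7700)*exp(-0.8600*4.9400)
= 4.7700 + -4.6900 * 0.0143
= 4.7030

4.7030


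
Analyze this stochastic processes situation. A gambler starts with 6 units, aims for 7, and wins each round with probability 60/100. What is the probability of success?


Gambler's ruin formula:
r = q/p = 0.4000/0.6000 = 0.6667
P(win) = (1 - r^i)/(1 - r^N)
= (1 - 0.6667^6)/(1 - 0.6667^7)
= 0.9689

0.9689


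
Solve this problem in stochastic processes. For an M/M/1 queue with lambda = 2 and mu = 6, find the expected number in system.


rho = 2/6 = 0.3333
L = rho/(1-rho)
= 0.3333/0.6667
= 0.5000

0.5000


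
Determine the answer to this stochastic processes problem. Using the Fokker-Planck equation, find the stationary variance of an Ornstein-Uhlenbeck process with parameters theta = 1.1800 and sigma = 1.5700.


Stationary variance = sigma^2 / (2*theta)
= 1.5700^2 / (2*1.1800)
= 2.4649 / 2.3600
= 1.0444

1.0444


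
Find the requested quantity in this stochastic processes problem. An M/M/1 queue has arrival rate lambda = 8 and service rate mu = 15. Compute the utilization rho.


rho = lambda/mu
= 8/15
= 0.5333

0.5333


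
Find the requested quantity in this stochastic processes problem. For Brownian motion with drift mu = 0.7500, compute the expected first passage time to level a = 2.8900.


Expected first passage time = a/mu
= 2.8900/0.7500
= 3.8533

3.8533


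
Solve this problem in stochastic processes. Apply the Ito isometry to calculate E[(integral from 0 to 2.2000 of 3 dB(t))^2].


By Ito isometry: E[(int f dB)^2] = int f^2 dt
= 3^2 * 2.2000
= 9 * 2.2000 = 19.8000

19.8000


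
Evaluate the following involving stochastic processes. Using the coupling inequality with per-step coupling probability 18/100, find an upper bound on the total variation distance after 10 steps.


TV distance bound <= (1-delta)^n
= (1 - 0.1800)^10
= 0.8200^10
= 0.1374

0.1374


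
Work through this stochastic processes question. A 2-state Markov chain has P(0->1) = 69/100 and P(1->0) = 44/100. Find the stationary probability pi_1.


Stationary distribution: pi_0 = p10/(p01+p10), pi_1 = p01/(p01+p10)
p01 = 0.6900, p10 = 0.4400
pi_1 = 0.6106

0.6106


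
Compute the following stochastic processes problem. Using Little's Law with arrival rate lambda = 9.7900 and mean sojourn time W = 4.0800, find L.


Little's Law: L = lambda * W
= 9.7900 * 4.0800
= 39.9432

39.9432


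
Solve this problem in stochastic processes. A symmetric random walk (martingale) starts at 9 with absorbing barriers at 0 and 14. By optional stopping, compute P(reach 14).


By optional stopping theorem: E(M at tau) = M(0) = 9
P(hit 14)*14 + P(hit 0)*0 = 9
P(hit 14) = (9 - 0)/(14 - 0) = 9/14 = 0.6429

0.6429


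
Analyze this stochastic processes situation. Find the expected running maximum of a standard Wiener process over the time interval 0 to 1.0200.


E(max B(s)) = sqrt(2t/pi)
= sqrt(2*1.0200/pi)
= sqrt(0.6494)
= 0.8058

0.8058


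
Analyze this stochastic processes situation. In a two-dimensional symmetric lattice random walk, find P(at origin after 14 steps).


P = C(14,7)^2 / 4^14
= 3432^2 / 268435456
= 11778624 / 268435456
= 0.0439

0.0439


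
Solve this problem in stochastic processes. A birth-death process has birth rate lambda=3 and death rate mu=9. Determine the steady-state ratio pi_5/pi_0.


For birth-death process, pi_n/pi_0 = (lambda/mu)^n
= (3/9)^5
= 0.0041

0.0041


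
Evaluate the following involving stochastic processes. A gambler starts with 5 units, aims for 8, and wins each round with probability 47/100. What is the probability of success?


Gambler's ruin formula:
r = q/p = 0.5300/0.4700 = 1.1277
P(win) = (1 - r^i)/(1 - r^N)
= (1 - 1.1277^5)/(1 - 1.1277^8)
= 0.5100

0.5100


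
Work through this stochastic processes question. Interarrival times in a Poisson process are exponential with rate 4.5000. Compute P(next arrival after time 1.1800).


P(X > t) = exp(-lambda * t)
= exp(-4.5000 * 1.1800)
= exp(-5.3100) = 0.0049

0.0049


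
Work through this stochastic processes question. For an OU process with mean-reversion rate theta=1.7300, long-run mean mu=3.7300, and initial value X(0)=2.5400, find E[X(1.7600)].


E[X(t)] = mu + (X(0) - mu)*exp(-theta*t)
= 3.7300 + (2.5400 - 3.7300)*exp(-1.7300*1.7600)
= 3.7300 + -1.1900 * 0.0476
= 3.6733

3.6733


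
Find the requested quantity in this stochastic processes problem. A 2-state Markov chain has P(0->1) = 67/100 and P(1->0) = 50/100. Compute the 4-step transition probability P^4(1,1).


Computing P^4 by matrix multiplication.
P = [[0.3300, 0.6700], [0.5000, 0.5000]]
After raising P to the power 4:
P^4(1,1) = 0.5730

0.5730


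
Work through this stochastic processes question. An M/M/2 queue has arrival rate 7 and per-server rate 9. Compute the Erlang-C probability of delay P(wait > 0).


a = lambda/mu = 0.7778
rho = a/c = 0.3889
Erlang-C formula applied:
C(c,a) = 0.2178

0.2178


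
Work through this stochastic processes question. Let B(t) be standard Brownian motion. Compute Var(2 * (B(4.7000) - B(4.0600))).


Var(alpha*(B(t)-B(s))) = alpha^2 * (t-s)
= 2^2 * (4.7000 - 4.0600)
= 4 * 0.6400
= 2.5600

2.5600


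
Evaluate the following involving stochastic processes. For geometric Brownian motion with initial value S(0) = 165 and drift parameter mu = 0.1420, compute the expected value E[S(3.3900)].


E[S(t)] = S(0) * exp(mu * t)
= 165 * exp(0.1420 * 3.3900)
= 165 * 1.6183
= 267.0205

267.0205


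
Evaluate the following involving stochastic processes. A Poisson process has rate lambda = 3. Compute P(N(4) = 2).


P(N(t)=k) = (lambda*t)^k * exp(-lambda*t) / k!
lambda*t = 12
= 12^2 * exp(-12) / 2!
= 144 * 6.1442e-06 / 2
= 4.4238e-04

4.4238e-04


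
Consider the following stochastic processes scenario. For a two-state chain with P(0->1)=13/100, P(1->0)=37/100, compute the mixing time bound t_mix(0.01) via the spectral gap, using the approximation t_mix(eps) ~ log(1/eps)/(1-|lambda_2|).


lambda_2 = |1 - p01 - p10| = |1 - 0.1300 - 0.3700| = 0.5000
t_mix ~ log(1/eps)/(1 - |lambda_2|)
= log(100)/(1 - 0.5000) = 4.6052/0.5000
= 9.2103

9.2103


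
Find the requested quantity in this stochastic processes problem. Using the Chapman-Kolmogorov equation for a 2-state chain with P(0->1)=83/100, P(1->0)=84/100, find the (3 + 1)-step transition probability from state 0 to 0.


P^4 = P^3 * P^1
Computing via matrix multiplication of the transition matrix.
Entry (0,0) of P^4 = 0.6031

0.6031


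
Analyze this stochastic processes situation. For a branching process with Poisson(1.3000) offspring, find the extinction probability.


Since mu = 1.3000 > 1, extinction prob q < 1.
Solve s = exp(mu*(s-1)) iteratively.
q = 0.5770

0.5770


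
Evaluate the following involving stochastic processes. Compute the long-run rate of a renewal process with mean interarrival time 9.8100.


Long-run renewal rate = 1/E(X)
= 1/9.8100
= 0.1019

0.1019


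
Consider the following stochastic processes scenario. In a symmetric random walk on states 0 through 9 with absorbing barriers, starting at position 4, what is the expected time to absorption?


For symmetric RW on 0,...,N with absorbing barriers, E(i) = i*(N-i)
E(4) = 4 * 5 = 20

20


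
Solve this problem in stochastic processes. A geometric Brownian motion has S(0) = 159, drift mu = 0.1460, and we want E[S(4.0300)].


E[S(t)] = S(0) * exp(mu * t)
= 159 * exp(0.1460 * 4.0300)
= 159 * 1.8011
= 286.3699

286.3699


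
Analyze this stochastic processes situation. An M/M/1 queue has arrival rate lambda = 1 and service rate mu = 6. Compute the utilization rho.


rho = lambda/mu
= 1/6
= 0.1667

0.1667


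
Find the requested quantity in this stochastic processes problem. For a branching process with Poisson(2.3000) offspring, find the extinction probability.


Since mu = 2.3000 > 1, extinction prob q < 1.
Solve s = exp(mu*(s-1)) iteratively.
q = 0.1376

0.1376


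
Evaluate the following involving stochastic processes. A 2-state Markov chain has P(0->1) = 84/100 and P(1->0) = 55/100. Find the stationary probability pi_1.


Stationary distribution: pi_0 = p10/(p01+p10), pi_1 = p01/(p01+p10)
p01 = 0.8400, p10 = 0.5500
pi_1 = 0.6043

0.6043


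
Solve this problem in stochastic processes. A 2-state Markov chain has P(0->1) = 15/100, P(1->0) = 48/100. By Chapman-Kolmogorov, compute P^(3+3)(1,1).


P^6 = P^3 * P^3
Computing via matrix multiplication of the transition matrix.
Entry (1,1) of P^6 = 0.2401

0.2401


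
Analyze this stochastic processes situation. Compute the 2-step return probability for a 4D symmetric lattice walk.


P(return in 2 steps) = P(reverse first step) = 1/(2d)
= 1/8
= 0.1250

0.1250


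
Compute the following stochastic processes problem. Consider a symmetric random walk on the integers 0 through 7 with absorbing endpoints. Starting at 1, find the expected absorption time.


For symmetric RW on 0,...,N with absorbing barriers, E(i) = i*(N-i)
E(1) = 1 * 6 = 6

6


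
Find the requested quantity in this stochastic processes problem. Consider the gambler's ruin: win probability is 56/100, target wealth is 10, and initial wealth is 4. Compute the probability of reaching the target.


Gambler's ruin formula:
r = q/p = 0.4400/0.5600 = 0.7857
P(win) = (1 - r^i)/(1 - r^N)
= (1 - 0.7857^4)/(1 - 0.7857^10)
= 0.6798

0.6798


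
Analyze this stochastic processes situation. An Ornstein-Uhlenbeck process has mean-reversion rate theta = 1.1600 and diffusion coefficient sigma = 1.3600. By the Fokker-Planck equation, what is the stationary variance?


Stationary variance = sigma^2 / (2*theta)
= 1.3600^2 / (2*1.1600)
= 1.8496 / 2.3200
= 0.7972

0.7972


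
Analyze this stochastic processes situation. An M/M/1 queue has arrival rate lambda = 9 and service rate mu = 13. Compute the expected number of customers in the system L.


rho = 9/13 = 0.6923
L = rho/(1-rho)
= 0.6923/0.3077
= 2.2500

2.2500


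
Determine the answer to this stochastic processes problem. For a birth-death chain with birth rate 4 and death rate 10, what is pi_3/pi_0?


For birth-death process, pi_n/pi_0 = (lambda/mu)^n
= (4/10)^3
= 0.0640

0.0640


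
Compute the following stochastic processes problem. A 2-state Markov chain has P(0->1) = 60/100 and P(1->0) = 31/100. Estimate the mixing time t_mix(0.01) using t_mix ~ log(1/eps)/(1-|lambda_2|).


lambda_2 = |1 - p01 - p10| = |1 - 0.6000 - 0.3100| = 0.0900
t_mix ~ log(1/eps)/(1 - |lambda_2|)
= log(100)/(1 - 0.0900) = 4.6052/0.9100
= 5.0606

5.0606


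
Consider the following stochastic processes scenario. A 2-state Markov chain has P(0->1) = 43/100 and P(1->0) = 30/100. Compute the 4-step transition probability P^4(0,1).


Computing P^4 by matrix multiplication.
P = [[0.5700, 0.4300], [0.3000, 0.7000]]
After raising P to the power 4:
P^4(0,1) = 0.5859

0.5859


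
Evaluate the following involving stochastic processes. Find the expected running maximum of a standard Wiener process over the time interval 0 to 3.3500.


E(max B(s)) = sqrt(2t/pi)
= sqrt(2*3.3500/pi)
= sqrt(2.1327)
= 1.4604

1.4604


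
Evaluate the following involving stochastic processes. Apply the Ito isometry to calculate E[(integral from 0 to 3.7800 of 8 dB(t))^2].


By Ito isometry: E[(int f dB)^2] = int f^2 dt
= 8^2 * 3.7800
= 64 * 3.7800 = 241.9200

241.9200


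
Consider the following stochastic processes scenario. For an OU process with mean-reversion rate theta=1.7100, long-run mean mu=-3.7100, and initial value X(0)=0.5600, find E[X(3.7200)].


E[X(t)] = mu + (X(0) - mu)*exp(-theta*t)
= -3.7100 + (0.5600 - -3.7100)*exp(-1.7100*3.7200)
= -3.7100 + 4.2700 * 0.0017
= -3.7026

-3.7026


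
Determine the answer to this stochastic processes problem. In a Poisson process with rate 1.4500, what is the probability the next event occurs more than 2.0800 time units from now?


P(X > t) = exp(-lambda * t)
= exp(-1.4500 * 2.0800)
= exp(-3.0160) = 0.0490

0.0490


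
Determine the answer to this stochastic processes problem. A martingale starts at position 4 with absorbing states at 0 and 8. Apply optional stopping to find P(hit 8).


By optional stopping theorem: E(M at tau) = M(0) = 4
P(hit 8)*8 + P(hit 0)*0 = 4
P(hit 8) = (4 - 0)/(8 - 0) = 1/2 = 0.5000

0.5000


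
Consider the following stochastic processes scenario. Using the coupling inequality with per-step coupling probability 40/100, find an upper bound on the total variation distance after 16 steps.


TV distance bound <= (1-delta)^n
= (1 - 0.4000)^16
= 0.6000^16
= 2.8211e-04

2.8211e-04


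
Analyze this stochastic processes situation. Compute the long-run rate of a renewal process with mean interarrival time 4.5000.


Long-run renewal rate = 1/E(X)
= 1/4.5000
= 0.2222

0.2222


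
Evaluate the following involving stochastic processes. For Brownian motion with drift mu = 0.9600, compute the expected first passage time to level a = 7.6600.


Expected first passage time = a/mu
= 7.6600/0.9600
= 7.9792

7.9792


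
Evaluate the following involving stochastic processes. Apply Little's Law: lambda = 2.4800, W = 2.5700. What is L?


Little's Law: L = lambda * W
= 2.4800 * 2.5700
= 6.3736

6.3736


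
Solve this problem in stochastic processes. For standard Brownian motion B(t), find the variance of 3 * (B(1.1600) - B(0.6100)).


Var(alpha*(B(t)-B(s))) = alpha^2 * (t-s)
= 3^2 * (1.1600 - 0.6100)
= 9 * 0.5500
= 4.9500

4.9500


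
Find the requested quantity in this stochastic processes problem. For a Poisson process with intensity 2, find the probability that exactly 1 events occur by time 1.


P(N(t)=k) = (lambda*t)^k * exp(-lambda*t) / k!
lambda*t = 2
= 2^1 * exp(-2) / 1!
= 2 * 0.1353 / 1
= 0.2707

0.2707


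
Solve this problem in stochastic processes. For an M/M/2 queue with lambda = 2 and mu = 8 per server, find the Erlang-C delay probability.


a = lambda/mu = 0.2500
rho = a/c = 0.1250
Erlang-C formula applied:
C(c,a) = 0.0278

0.0278


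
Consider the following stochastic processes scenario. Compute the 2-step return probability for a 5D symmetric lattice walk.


P(return in 2 steps) = P(reverse first step) = 1/(2d)
= 1/10
= 0.1000

0.1000


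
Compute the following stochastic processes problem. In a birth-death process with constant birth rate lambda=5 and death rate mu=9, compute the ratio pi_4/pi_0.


For birth-death process, pi_n/pi_0 = (lambda/mu)^n
= (5/9)^4
= 0.0953

0.0953


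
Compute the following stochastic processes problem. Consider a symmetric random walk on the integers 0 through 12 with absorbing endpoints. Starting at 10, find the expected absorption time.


For symmetric RW on 0,...,N with absorbing barriers, E(i) = i*(N-i)
E(10) = 10 * 2 = 20

20


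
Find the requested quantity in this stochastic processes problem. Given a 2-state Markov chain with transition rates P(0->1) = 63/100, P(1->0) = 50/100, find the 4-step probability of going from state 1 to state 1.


Computing P^4 by matrix multiplication.
P = [[0.3700, 0.6300], [0.5000, 0.5000]]
After raising P to the power 4:
P^4(1,1) = 0.5576

0.5576


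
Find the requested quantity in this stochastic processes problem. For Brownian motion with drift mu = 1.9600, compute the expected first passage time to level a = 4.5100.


Expected first passage time = a/mu
= 4.5100/1.9600
= 2.3010

2.3010


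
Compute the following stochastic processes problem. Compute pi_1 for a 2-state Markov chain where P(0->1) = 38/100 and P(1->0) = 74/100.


Stationary distribution: pi_0 = p10/(p01+p10), pi_1 = p01/(p01+p10)
p01 = 0.3800, p10 = 0.7400
pi_1 = 0.3393

0.3393


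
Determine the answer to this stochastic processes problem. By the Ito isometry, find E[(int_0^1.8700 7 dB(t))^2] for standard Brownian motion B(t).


By Ito isometry: E[(int f dB)^2] = int f^2 dt
= 7^2 * 1.8700
= 49 * 1.8700 = 91.6300

91.6300


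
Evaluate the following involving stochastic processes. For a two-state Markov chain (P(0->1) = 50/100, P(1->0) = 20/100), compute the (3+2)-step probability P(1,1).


P^5 = P^3 * P^2
Computing via matrix multiplication of the transition matrix.
Entry (1,1) of P^5 = 0.7150

0.7150


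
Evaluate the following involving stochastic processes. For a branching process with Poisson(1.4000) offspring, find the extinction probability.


Since mu = 1.4000 > 1, extinction prob q < 1.
Solve s = exp(mu*(s-1)) iteratively.
q = 0.4890

0.4890


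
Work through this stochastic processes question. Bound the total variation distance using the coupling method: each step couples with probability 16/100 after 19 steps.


TV distance bound <= (1-delta)^n
= (1 - 0.1600)^19
= 0.8400^19
= 0.0364

0.0364


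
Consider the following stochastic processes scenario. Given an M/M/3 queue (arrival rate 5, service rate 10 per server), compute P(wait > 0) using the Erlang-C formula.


a = lambda/mu = 0.5000
rho = a/c = 0.1667
Erlang-C formula applied:
C(c,a) = 0.0152

0.0152


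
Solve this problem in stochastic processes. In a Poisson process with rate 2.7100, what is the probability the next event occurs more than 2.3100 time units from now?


P(X > t) = exp(-lambda * t)
= exp(-2.7100 * 2.3100)
= exp(-6.2601) = 0.0019

0.0019


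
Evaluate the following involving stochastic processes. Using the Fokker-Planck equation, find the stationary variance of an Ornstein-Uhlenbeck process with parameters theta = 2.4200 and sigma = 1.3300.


Stationary variance = sigma^2 / (2*theta)
= 1.3300^2 / (2*2.4200)
= 1.7689 / 4.8400
= 0.3655

0.3655


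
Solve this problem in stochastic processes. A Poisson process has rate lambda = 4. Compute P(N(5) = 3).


P(N(t)=k) = (lambda*t)^k * exp(-lambda*t) / k!
lambda*t = 20
= 20^3 * exp(-20) / 3!
= 8000 * 2.0612e-09 / 6
= 2.7482e-06

2.7482e-06


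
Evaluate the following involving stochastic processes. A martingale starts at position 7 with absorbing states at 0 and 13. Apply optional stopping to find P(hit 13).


By optional stopping theorem: E(M at tau) = M(0) = 7
P(hit 13)*13 + P(hit 0)*0 = 7
P(hit 13) = (7 - 0)/(13 - 0) = 7/13 = 0.5385

0.5385
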